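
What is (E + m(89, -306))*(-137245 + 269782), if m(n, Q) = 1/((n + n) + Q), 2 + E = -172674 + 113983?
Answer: -995711382585/128 ≈ -7.7790e+9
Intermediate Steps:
E = -58693 (E = -2 + (-172674 + 113983) = -2 - 58691 = -58693)
m(n, Q) = 1/(Q + 2*n) (m(n, Q) = 1/(2*n + Q) = 1/(Q + 2*n))
(E + m(89, -306))*(-137245 + 269782) = (-58693 + 1/(-306 + 2*89))*(-137245 + 269782) = (-58693 + 1/(-306 + 178))*132537 = (-58693 + 1/(-128))*132537 = (-58693 - 1/128)*132537 = -7512705/128*132537 = -995711382585/128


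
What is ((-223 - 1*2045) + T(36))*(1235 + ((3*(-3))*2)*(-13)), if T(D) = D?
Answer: -3278808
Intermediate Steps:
((-223 - 1*2045) + T(36))*(1235 + ((3*(-3))*2)*(-13)) = ((-223 - 1*2045) + 36)*(1235 + ((3*(-3))*2)*(-13)) = ((-223 - 2045) + 36)*(1235 - 9*2*(-13)) = (-2268 + 36)*(1235 - 18*(-13)) = -2232*(1235 + 234) = -2232*1469 = -3278808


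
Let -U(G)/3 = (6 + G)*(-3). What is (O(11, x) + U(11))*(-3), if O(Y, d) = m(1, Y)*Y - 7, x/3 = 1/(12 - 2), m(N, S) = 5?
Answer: -603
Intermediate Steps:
x = 3/10 (x = 3/(12 - 2) = 3/10 ≈ 0.30000)
U(G) = 54 + 9*G (U(G) = -3*(6 + G)*(-3) = -3*(-18 - 3*G) = 54 + 9*G)
O(Y, d) = -7 + 5*Y (O(Y, d) = 5*Y - 7 = -7 + 5*Y)
(O(11, x) + U(11))*(-3) = ((-7 + 5*11) + (54 + 9*11))*(-3) = ((-7 + 55) + (54 + 99))*(-3) = (48 + 153)*(-3) = 201*(-3) = -603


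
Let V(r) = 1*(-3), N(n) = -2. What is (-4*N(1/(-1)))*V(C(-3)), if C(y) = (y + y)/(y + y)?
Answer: -24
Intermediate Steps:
C(y) = 1 (C(y) = (2*y)/((2*y)) = (2*y)*(1/(2*y)) = 1)
V(r) = -3
(-4*N(1/(-1)))*V(C(-3)) = -4*(-2)*(-3) = 8*(-3) = -24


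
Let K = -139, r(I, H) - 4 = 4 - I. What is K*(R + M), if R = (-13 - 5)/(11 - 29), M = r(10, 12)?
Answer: 139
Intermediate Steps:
r(I, H) = 8 - I (r(I, H) = 4 + (4 - I) = 8 - I)
M = -2 (M = 8 - 1*10 = 8 - 10 = -2)
R = 1 (R = -18/(-18) = -18*(-1/18) = 1)
K*(R + M) = -139*(1 - 2) = -139*(-1) = 139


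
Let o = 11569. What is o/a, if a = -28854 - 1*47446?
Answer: -11569/76300 ≈ -0.15163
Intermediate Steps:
a = -76300 (a = -28854 - 47446 = -76300)
o/a = 11569/(-76300) = 11569*(-1/76300) = -11569/76300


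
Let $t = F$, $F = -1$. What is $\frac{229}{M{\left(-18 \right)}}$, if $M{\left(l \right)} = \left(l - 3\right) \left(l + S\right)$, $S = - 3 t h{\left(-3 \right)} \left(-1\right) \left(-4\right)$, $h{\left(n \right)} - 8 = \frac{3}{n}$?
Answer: $- \frac{229}{1386} \approx -0.16522$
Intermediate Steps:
$h{\left(n \right)} = 8 + \frac{3}{n}$
$t = -1$
$S = 84$ ($S = - 3 - (8 + \frac{3}{-3}) \left(-1\right) \left(-4\right) = - 3 - (8 + 3 \left(- \frac{1}{3}\right)) \left(-1\right) \left(-4\right) = - 3 - (8 - 1) \left(-1\right) \left(-4\right) = - 3 \left(-1\right) 7 \left(-1\right) \left(-4\right) = - 3 \left(\left(-7\right) \left(-1\right)\right) \left(-4\right) = \left(-3\right) 7 \left(-4\right) = \left(-21\right) \left(-4\right) = 84$)
$M{\left(l \right)} = \left(-3 + l\right) \left(84 + l\right)$ ($M{\left(l \right)} = \left(l - 3\right) \left(l + 84\right) = \left(-3 + l\right) \left(84 + l\right)$)
$\frac{229}{M{\left(-18 \right)}} = \frac{229}{-252 + \left(-18\right)^{2} + 81 \left(-18\right)} = \frac{229}{-252 + 324 - 1458} = \frac{229}{-1386} = 229 \left(- \frac{1}{1386}\right) = - \frac{229}{1386}$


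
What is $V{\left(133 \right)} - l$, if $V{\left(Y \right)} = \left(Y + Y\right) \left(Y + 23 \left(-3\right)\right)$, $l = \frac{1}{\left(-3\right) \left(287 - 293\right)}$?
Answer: $\frac{306431}{18} \approx 17024.0$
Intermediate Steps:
$l = \frac{1}{18}$ ($l = - \frac{1}{3 \left(-6\right)} = \left(- \frac{1}{3}\right) \left(- \frac{1}{6}\right) = \frac{1}{18} \approx 0.055556$)
$V{\left(Y \right)} = 2 Y \left(-69 + Y\right)$ ($V{\left(Y \right)} = 2 Y \left(Y - 69\right) = 2 Y \left(-69 + Y\right)$)
$V{\left(133 \right)} - l = 2 \cdot 133 \left(-69 + 133\right) - \frac{1}{18} = 2 \cdot 133 \cdot 64 - \frac{1}{18} = 17024 - \frac{1}{18} = \frac{306431}{18}$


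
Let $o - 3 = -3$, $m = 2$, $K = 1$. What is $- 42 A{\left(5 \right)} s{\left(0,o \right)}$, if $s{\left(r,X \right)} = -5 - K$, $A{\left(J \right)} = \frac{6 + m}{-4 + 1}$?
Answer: $-672$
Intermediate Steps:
$o = 0$ ($o = 3 - 3 = 0$)
$A{\left(J \right)} = - \frac{8}{3}$ ($A{\left(J \right)} = \frac{6 + 2}{-4 + 1} = \frac{8}{-3} = 8 \left(- \frac{1}{3}\right) = - \frac{8}{3}$)
$s{\left(r,X \right)} = -6$ ($s{\left(r,X \right)} = -5 - 1 = -6$)
$- 42 A{\left(5 \right)} s{\left(0,o \right)} = \left(-42\right) \left(- \frac{8}{3}\right) \left(-6\right) = 112 \left(-6\right) = -672$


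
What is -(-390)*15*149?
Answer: 871650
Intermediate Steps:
-(-390)*15*149 = -65*(-90)*149 = 5850*149 = 871650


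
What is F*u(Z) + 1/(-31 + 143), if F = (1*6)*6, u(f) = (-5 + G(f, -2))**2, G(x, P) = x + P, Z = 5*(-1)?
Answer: 580609/112 ≈ 5184.0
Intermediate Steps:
Z = -5
G(x, P) = P + x
u(f) = (-7 + f)**2 (u(f) = (-5 + (-2 + f))**2 = (-7 + f)**2)
F = 36 (F = 6*6 = 36)
F*u(Z) + 1/(-31 + 143) = 36*(-7 - 5)**2 + 1/(-31 + 143) = 36*(-12)**2 + 1/112 = 36*144 + 1/112 = 5184 + 1/112 = 580609/112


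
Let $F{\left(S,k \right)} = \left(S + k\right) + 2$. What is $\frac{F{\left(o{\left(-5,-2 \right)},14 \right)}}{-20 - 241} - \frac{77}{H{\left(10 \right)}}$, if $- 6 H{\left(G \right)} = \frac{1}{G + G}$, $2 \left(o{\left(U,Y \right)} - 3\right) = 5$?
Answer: $\frac{4823237}{522} \approx 9239.9$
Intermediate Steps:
$o{\left(U,Y \right)} = \frac{11}{2}$ ($o{\left(U,Y \right)} = 3 + \frac{1}{2} \cdot 5 = 3 + \frac{5}{2} = \frac{11}{2}$)
$H{\left(G \right)} = - \frac{1}{12 G}$ ($H{\left(G \right)} = - \frac{1}{6 \left(G + G\right)} = - \frac{1}{6 \cdot 2 G} = - \frac{\frac{1}{2} \frac{1}{G}}{6} = - \frac{1}{12 G}$)
$F{\left(S,k \right)} = 2 + S + k$
$\frac{F{\left(o{\left(-5,-2 \right)},14 \right)}}{-20 - 241} - \frac{77}{H{\left(10 \right)}} = \frac{2 + \frac{11}{2} + 14}{-20 - 241} - \frac{77}{\left(- \frac{1}{12}\right) \frac{1}{10}} = \frac{43}{2 \left(-261\right)} - \frac{77}{\left(- \frac{1}{12}\right) \frac{1}{10}} = \frac{43}{2} \left(- \frac{1}{261}\right) - \frac{77}{- \frac{1}{120}} = - \frac{43}{522} - -9240 = - \frac{43}{522} + 9240 = \frac{4823237}{522}$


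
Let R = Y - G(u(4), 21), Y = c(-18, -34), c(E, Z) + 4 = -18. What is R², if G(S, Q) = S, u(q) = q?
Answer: 676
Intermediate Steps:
c(E, Z) = -22 (c(E, Z) = -4 - 18 = -22)
Y = -22
R = -26 (R = -22 - 1*4 = -22 - 4 = -26)
R² = (-26)² = 676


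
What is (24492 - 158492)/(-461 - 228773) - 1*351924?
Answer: -40336406108/114617 ≈ -3.5192e+5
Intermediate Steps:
(24492 - 158492)/(-461 - 228773) - 1*351924 = -134000/(-229234) - 351924 = -134000*(-1/229234) - 351924 = 67000/114617 - 351924 = -40336406108/114617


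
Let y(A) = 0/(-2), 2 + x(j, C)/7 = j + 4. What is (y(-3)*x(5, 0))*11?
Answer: 0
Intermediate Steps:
x(j, C) = 14 + 7*j (x(j, C) = -14 + 7*(j + 4) = -14 + 7*(4 + j) = -14 + (28 + 7*j) = 14 + 7*j)
y(A) = 0 (y(A) = 0*(-½) = 0)
(y(-3)*x(5, 0))*11 = (0*(14 + 7*5))*11 = (0*(14 + 35))*11 = (0*49)*11 = 0*11 = 0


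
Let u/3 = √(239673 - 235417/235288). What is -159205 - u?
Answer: -159205 - 3*√3317087012730554/117644 ≈ -1.6067e+5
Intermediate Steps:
u = 3*√3317087012730554/117644 (u = 3*√(239673 - 235417/235288) = 3*√(56391945407/235288) = 3*(√3317087012730554/117644) = 3*√3317087012730554/117644 ≈ 1468.7)
-159205 - u = -159205 - 3*√3317087012730554/117644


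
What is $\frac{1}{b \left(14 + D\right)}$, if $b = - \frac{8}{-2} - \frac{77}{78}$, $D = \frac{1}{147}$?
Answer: $\frac{11466}{483865} \approx 0.023697$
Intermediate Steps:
$D = \frac{1}{147} \approx 0.0068027$
$b = \frac{235}{78}$ ($b = \left(-8\right) \left(- \frac{1}{2}\right) - \frac{77}{78} = 4 - \frac{77}{78} = \frac{235}{78} \approx 3.0128$)
$\frac{1}{b \left(14 + D\right)} = \frac{1}{\frac{235}{78} \left(14 + \frac{1}{147}\right)} = \frac{1}{\frac{235}{78} \cdot \frac{2059}{147}} = \frac{1}{\frac{483865}{11466}} = \frac{11466}{483865}$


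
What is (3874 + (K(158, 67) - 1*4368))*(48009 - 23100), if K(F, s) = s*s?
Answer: 99511455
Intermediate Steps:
K(F, s) = s²
(3874 + (K(158, 67) - 1*4368))*(48009 - 23100) = (3874 + (67² - 1*4368))*(48009 - 23100) = (3874 + (4489 - 4368))*24909 = (3874 + 121)*24909 = 3995*24909 = 99511455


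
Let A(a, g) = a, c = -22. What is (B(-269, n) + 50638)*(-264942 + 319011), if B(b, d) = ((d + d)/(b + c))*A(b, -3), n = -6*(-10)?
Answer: 266162546574/97 ≈ 2.7439e+9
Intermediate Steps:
n = 60
B(b, d) = 2*b*d/(-22 + b) (B(b, d) = ((d + d)/(b - 22))*b = ((2*d)/(-22 + b))*b = (2*d/(-22 + b))*b = 2*b*d/(-22 + b))
(B(-269, n) + 50638)*(-264942 + 319011) = (2*(-269)*60/(-22 - 269) + 50638)*(-264942 + 319011) = (2*(-269)*60/(-291) + 50638)*54069 = (2*(-269)*60*(-1/291) + 50638)*54069 = (10760/97 + 50638)*54069 = (4922646/97)*54069 = 266162546574/97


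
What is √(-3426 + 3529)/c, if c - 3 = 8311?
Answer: √103/8314 ≈ 0.0012207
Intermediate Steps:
c = 8314 (c = 3 + 8311 = 8314)
√(-3426 + 3529)/c = √(-3426 + 3529)/8314 = √103*(1/8314) = √103/8314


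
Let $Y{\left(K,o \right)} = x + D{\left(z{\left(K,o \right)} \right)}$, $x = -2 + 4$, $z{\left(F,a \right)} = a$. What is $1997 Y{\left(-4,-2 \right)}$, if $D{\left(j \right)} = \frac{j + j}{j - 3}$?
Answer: $\frac{27958}{5} \approx 5591.6$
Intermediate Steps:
$x = 2$
$D{\left(j \right)} = \frac{2 j}{-3 + j}$
$Y{\left(K,o \right)} = 2 + \frac{2 o}{-3 + o}$
$1997 Y{\left(-4,-2 \right)} = 1997 \frac{2 \left(-3 + 2 \left(-2\right)\right)}{-3 - 2} = 1997 \frac{2 \left(-3 - 4\right)}{-5} = 1997 \cdot 2 \left(- \frac{1}{5}\right) \left(-7\right) = 1997 \cdot \frac{14}{5} = \frac{27958}{5}$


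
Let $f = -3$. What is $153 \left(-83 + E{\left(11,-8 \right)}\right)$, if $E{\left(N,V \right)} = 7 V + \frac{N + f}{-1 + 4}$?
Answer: $-20859$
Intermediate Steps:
$E{\left(N,V \right)} = -1 + 7 V + \frac{N}{3}$ ($E{\left(N,V \right)} = 7 V + \frac{N - 3}{-1 + 4} = 7 V + \frac{-3 + N}{3} = 7 V + \left(-3 + N\right) \frac{1}{3} = 7 V + \left(-1 + \frac{N}{3}\right) = -1 + 7 V + \frac{N}{3}$)
$153 \left(-83 + E{\left(11,-8 \right)}\right) = 153 \left(-83 + \left(-1 + 7 \left(-8\right) + \frac{1}{3} \cdot 11\right)\right) = 153 \left(-83 - \frac{160}{3}\right) = 153 \left(- \frac{409}{3}\right) = -20859$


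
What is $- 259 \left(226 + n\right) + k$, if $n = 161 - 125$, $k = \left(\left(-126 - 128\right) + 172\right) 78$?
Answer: $-74254$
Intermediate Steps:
$k = -6396$ ($k = \left(\left(-126 - 128\right) + 172\right) 78 = \left(-254 + 172\right) 78 = \left(-82\right) 78 = -6396$)
$n = 36$
$- 259 \left(226 + n\right) + k = - 259 \left(226 + 36\right) - 6396 = \left(-259\right) 262 - 6396 = -67858 - 6396 = -74254$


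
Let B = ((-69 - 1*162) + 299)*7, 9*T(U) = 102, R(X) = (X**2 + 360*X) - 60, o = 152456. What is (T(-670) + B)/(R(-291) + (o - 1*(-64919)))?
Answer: 731/295854 ≈ 0.0024708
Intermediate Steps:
R(X) = -60 + X**2 + 360*X
T(U) = 34/3 (T(U) = (1/9)*102 = 34/3)
B = 476 (B = ((-69 - 162) + 299)*7 = (-231 + 299)*7 = 68*7 = 476)
(T(-670) + B)/(R(-291) + (o - 1*(-64919))) = (34/3 + 476)/((-60 + (-291)**2 + 360*(-291)) + (152456 - 1*(-64919))) = 1462/(3*((-60 + 84681 - 104760) + (152456 + 64919))) = 1462/(3*(-20139 + 217375)) = (1462/3)/197236 = (1462/3)*(1/197236) = 731/295854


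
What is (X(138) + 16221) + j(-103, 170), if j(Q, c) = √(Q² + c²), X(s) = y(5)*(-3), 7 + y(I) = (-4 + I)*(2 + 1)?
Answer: 16233 + √39509 ≈ 16432.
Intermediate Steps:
y(I) = -19 + 3*I (y(I) = -7 + (-4 + I)*(2 + 1) = -7 + (-4 + I)*3 = -7 + (-12 + 3*I) = -19 + 3*I)
X(s) = 12 (X(s) = (-19 + 3*5)*(-3) = (-19 + 15)*(-3) = -4*(-3) = 12)
(X(138) + 16221) + j(-103, 170) = (12 + 16221) + √((-103)² + 170²) = 16233 + √(10609 + 28900) = 16233 + √39509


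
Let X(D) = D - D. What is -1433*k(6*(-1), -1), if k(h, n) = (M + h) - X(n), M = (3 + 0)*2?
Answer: 0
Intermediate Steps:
M = 6 (M = 3*2 = 6)
X(D) = 0
k(h, n) = 6 + h (k(h, n) = (6 + h) - 1*0 = (6 + h) + 0 = 6 + h)
-1433*k(6*(-1), -1) = -1433*(6 + 6*(-1)) = -1433*(6 - 6) = -1433*0 = 0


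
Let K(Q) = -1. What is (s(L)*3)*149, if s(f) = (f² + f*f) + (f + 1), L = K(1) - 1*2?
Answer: 7152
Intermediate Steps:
L = -3 (L = -1 - 1*2 = -1 - 2 = -3)
s(f) = 1 + f + 2*f² (s(f) = (f² + f²) + (1 + f) = 2*f² + (1 + f) = 1 + f + 2*f²)
(s(L)*3)*149 = ((1 - 3 + 2*(-3)²)*3)*149 = ((1 - 3 + 2*9)*3)*149 = ((1 - 3 + 18)*3)*149 = (16*3)*149 = 48*149 = 7152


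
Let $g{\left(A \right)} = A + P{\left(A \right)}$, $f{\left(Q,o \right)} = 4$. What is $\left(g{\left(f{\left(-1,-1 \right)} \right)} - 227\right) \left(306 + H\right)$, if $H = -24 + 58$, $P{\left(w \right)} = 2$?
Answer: $-75140$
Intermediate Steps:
$H = 34$
$g{\left(A \right)} = 2 + A$ ($g{\left(A \right)} = A + 2 = 2 + A$)
$\left(g{\left(f{\left(-1,-1 \right)} \right)} - 227\right) \left(306 + H\right) = \left(\left(2 + 4\right) - 227\right) \left(306 + 34\right) = \left(6 - 227\right) 340 = \left(-221\right) 340 = -75140$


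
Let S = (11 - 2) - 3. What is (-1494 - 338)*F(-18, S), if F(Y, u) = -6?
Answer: 10992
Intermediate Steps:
S = 6 (S = 9 - 3 = 6)
(-1494 - 338)*F(-18, S) = (-1494 - 338)*(-6) = -1832*(-6) = 10992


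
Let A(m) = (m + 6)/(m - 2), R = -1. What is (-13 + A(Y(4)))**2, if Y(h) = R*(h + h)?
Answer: 4096/25 ≈ 163.84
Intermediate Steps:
Y(h) = -2*h (Y(h) = -(h + h) = -2*h)
A(m) = (6 + m)/(-2 + m)
(-13 + A(Y(4)))**2 = (-13 + (6 - 2*4)/(-2 - 2*4))**2 = (-13 + (6 - 8)/(-2 - 8))**2 = (-13 - 2/(-10))**2 = (-13 - 1/10*(-2))**2 = (-13 + 1/5)**2 = (-64/5)**2 = 4096/25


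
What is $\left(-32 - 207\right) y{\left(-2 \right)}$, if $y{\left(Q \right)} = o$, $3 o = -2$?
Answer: $\frac{478}{3} \approx 159.33$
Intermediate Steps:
$o = - \frac{2}{3}$ ($o = \frac{1}{3} \left(-2\right) = - \frac{2}{3} \approx -0.66667$)
$y{\left(Q \right)} = - \frac{2}{3}$
$\left(-32 - 207\right) y{\left(-2 \right)} = \left(-32 - 207\right) \left(- \frac{2}{3}\right) = \left(-239\right) \left(- \frac{2}{3}\right) = \frac{478}{3}$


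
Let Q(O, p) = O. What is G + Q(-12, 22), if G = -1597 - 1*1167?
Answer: -2776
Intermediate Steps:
G = -2764 (G = -1597 - 1167 = -2764)
G + Q(-12, 22) = -2764 - 12 = -2776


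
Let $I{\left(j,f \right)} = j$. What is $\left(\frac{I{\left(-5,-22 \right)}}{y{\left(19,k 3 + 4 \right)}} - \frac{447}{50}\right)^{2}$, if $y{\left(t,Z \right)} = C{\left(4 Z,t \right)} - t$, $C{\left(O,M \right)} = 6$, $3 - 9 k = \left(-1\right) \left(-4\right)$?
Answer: $\frac{30924721}{422500} \approx 73.195$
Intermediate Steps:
$k = - \frac{1}{9}$ ($k = \frac{1}{3} - \frac{\left(-1\right) \left(-4\right)}{9} = \frac{1}{3} - \frac{4}{9} = - \frac{1}{9} \approx -0.11111$)
$y{\left(t,Z \right)} = 6 - t$
$\left(\frac{I{\left(-5,-22 \right)}}{y{\left(19,k 3 + 4 \right)}} - \frac{447}{50}\right)^{2} = \left(- \frac{5}{6 - 19} - \frac{447}{50}\right)^{2} = \left(- \frac{5}{-13} - \frac{447}{50}\right)^{2} = \left(\left(-5\right) \left(- \frac{1}{13}\right) - \frac{447}{50}\right)^{2} = \left(\frac{5}{13} - \frac{447}{50}\right)^{2} = \left(- \frac{5561}{650}\right)^{2} = \frac{30924721}{422500}$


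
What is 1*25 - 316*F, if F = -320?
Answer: 101145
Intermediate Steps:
1*25 - 316*F = 1*25 - 316*(-320) = 25 + 101120 = 101145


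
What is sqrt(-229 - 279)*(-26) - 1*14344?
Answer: -14344 - 52*I*sqrt(127) ≈ -14344.0 - 586.01*I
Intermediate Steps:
sqrt(-229 - 279)*(-26) - 1*14344 = sqrt(-508)*(-26) - 14344 = (2*I*sqrt(127))*(-26) - 14344 = -52*I*sqrt(127) - 14344 = -14344 - 52*I*sqrt(127)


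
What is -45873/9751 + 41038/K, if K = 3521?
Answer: 34091815/4904753 ≈ 6.9508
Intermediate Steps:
-45873/9751 + 41038/K = -45873/9751 + 41038/3521 = 34091815/4904753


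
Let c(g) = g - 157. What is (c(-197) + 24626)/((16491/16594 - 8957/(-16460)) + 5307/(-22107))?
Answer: 24426713630452160/1306173935891 ≈ 18701.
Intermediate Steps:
c(g) = -157 + g
(c(-197) + 24626)/((16491/16594 - 8957/(-16460)) + 5307/(-22107)) = ((-157 - 197) + 24626)/((16491/16594 - 8957/(-16460)) + 5307/(-22107)) = (-354 + 24626)/((16491*(1/16594) - 8957*(-1/16460)) + 5307*(-1/22107)) = 24272/((16491/16594 + 8957/16460) - 1769/7369) = 24272/(210037159/136568620 - 1769/7369) = 24272/(1306173935891/1006374160780) = 24272*(1006374160780/1306173935891) = 24426713630452160/1306173935891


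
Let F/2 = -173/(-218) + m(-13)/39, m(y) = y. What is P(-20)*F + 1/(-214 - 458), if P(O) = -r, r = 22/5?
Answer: -1483873/366240 ≈ -4.0516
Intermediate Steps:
r = 22/5 (r = 22*(⅕) = 22/5 ≈ 4.4000)
F = 301/327 (F = 2*(-173/(-218) - 13/39) = 2*(-173*(-1/218) - 13*1/39) = 2*(173/218 - ⅓) = 2*(301/654) = 301/327 ≈ 0.92049)
P(O) = -22/5 (P(O) = -1*22/5 = -22/5)
P(-20)*F + 1/(-214 - 458) = -22/5*301/327 + 1/(-214 - 458) = -6622/1635 + 1/(-672) = -6622/1635 - 1/672 = -1483873/366240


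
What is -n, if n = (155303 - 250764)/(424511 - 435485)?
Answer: -95461/10974 ≈ -8.6988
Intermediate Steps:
n = 95461/10974 (n = -95461/(-10974) = -95461*(-1/10974) = 95461/10974 ≈ 8.6988)
-n = -1*95461/10974 = -95461/10974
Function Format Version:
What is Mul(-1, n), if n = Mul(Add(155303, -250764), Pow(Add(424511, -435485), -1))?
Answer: Rational(-95461, 10974) ≈ -8.6988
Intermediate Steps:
n = Rational(95461, 10974) (n = Mul(-95461, Pow(-10974, -1)) = Mul(-95461, Rational(-1, 10974)) = Rational(95461, 10974) ≈ 8.6988)
Mul(-1, n) = Mul(-1, Rational(95461, 10974)) = Rational(-95461, 10974)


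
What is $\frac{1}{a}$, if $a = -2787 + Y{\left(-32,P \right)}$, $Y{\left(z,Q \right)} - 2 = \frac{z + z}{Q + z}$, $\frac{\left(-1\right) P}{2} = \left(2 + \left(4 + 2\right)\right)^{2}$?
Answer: $- \frac{5}{13923} \approx -0.00035912$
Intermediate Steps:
$P = -128$ ($P = - 2 \left(2 + \left(4 + 2\right)\right)^{2} = - 2 \left(2 + 6\right)^{2} = - 2 \cdot 8^{2} = \left(-2\right) 64 = -128$)
$Y{\left(z,Q \right)} = 2 + \frac{2 z}{Q + z}$ ($Y{\left(z,Q \right)} = 2 + \frac{z + z}{Q + z} = 2 + \frac{2 z}{Q + z}$)
$a = - \frac{13923}{5}$ ($a = -2787 + \frac{2 \left(-128 + 2 \left(-32\right)\right)}{-128 - 32} = -2787 + \frac{2 \left(-128 - 64\right)}{-160} = -2787 + 2 \left(- \frac{1}{160}\right) \left(-192\right) = -2787 + \frac{12}{5} = - \frac{13923}{5} \approx -2784.6$)
$\frac{1}{a} = \frac{1}{- \frac{13923}{5}} = - \frac{5}{13923}$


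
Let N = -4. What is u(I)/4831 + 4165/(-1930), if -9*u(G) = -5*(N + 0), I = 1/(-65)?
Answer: -36225727/16782894 ≈ -2.1585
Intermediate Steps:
I = -1/65 ≈ -0.015385
u(G) = -20/9 (u(G) = -(-5)*(-4 + 0)/9 = -(-5)*(-4)/9 = -⅑*20 = -20/9)
u(I)/4831 + 4165/(-1930) = -20/9/4831 + 4165/(-1930) = -20/9*1/4831 + 4165*(-1/1930) = -20/43479 - 833/386 = -36225727/16782894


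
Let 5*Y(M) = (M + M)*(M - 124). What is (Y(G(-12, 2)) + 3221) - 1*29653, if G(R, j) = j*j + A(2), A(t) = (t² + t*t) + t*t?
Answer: -135616/5 ≈ -27123.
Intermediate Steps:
A(t) = 3*t² (A(t) = (t² + t²) + t² = 2*t² + t² = 3*t²)
G(R, j) = 12 + j² (G(R, j) = j*j + 3*2² = j² + 3*4 = j² + 12 = 12 + j²)
Y(M) = 2*M*(-124 + M)/5 (Y(M) = ((M + M)*(M - 124))/5 = ((2*M)*(-124 + M))/5 = (2*M*(-124 + M))/5 = 2*M*(-124 + M)/5)
(Y(G(-12, 2)) + 3221) - 1*29653 = (2*(12 + 2²)*(-124 + (12 + 2²))/5 + 3221) - 1*29653 = (2*(12 + 4)*(-124 + (12 + 4))/5 + 3221) - 29653 = ((⅖)*16*(-124 + 16) + 3221) - 29653 = ((⅖)*16*(-108) + 3221) - 29653 = (-3456/5 + 3221) - 29653 = 12649/5 - 29653 = -135616/5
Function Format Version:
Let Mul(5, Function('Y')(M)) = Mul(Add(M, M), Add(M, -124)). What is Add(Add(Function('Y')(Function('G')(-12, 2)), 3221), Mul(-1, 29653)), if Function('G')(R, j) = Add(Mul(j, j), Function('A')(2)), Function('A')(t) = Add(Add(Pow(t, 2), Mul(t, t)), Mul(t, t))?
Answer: Rational(-135616, 5) ≈ -27123.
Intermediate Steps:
Function('A')(t) = Mul(3, Pow(t, 2)) (Function('A')(t) = Add(Add(Pow(t, 2), Pow(t, 2)), Pow(t, 2)) = Add(Mul(2, Pow(t, 2)), Pow(t, 2)) = Mul(3, Pow(t, 2)))
Function('G')(R, j) = Add(12, Pow(j, 2)) (Function('G')(R, j) = Add(Mul(j, j), Mul(3, Pow(2, 2))) = Add(Pow(j, 2), Mul(3, 4)) = Add(Pow(j, 2), 12) = Add(12, Pow(j, 2)))
Function('Y')(M) = Mul(Rational(2, 5), M, Add(-124, M)) (Function('Y')(M) = Mul(Rational(1, 5), Mul(Add(M, M), Add(M, -124))) = Mul(Rational(1, 5), Mul(Mul(2, M), Add(-124, M))) = Mul(Rational(1, 5), Mul(2, M, Add(-124, M))) = Mul(Rational(2, 5), M, Add(-124, M)))
Add(Add(Function('Y')(Function('G')(-12, 2)), 3221), Mul(-1, 29653)) = Add(Add(Mul(Rational(2, 5), Add(12, Pow(2, 2)), Add(-124, Add(12, Pow(2, 2)))), 3221), Mul(-1, 29653)) = Add(Add(Mul(Rational(2, 5), Add(12, 4), Add(-124, Add(12, 4))), 3221), -29653) = Add(Add(Mul(Rational(2, 5), 16, Add(-124, 16)), 3221), -29653) = Add(Add(Mul(Rational(2, 5), 16, -108), 3221), -29653) = Add(Add(Rational(-3456, 5), 3221), -29653) = Add(Rational(12649, 5), -29653) = Rational(-135616, 5)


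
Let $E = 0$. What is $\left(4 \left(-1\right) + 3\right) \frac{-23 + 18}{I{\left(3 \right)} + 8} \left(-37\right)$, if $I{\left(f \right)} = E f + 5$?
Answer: $- \frac{185}{13} \approx -14.231$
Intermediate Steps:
$I{\left(f \right)} = 5$ ($I{\left(f \right)} = 0 f + 5 = 0 + 5 = 5$)
$\left(4 \left(-1\right) + 3\right) \frac{-23 + 18}{I{\left(3 \right)} + 8} \left(-37\right) = \left(4 \left(-1\right) + 3\right) \frac{-23 + 18}{5 + 8} \left(-37\right) = \left(-4 + 3\right) \left(- \frac{5}{13}\right) \left(-37\right) = - \frac{-5}{13} \left(-37\right) = \left(-1\right) \left(- \frac{5}{13}\right) \left(-37\right) = \frac{5}{13} \left(-37\right) = - \frac{185}{13}$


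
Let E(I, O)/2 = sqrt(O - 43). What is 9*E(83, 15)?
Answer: 36*I*sqrt(7) ≈ 95.247*I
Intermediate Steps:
E(I, O) = 2*sqrt(-43 + O) (E(I, O) = 2*sqrt(O - 43) = 2*sqrt(-43 + O))
9*E(83, 15) = 9*(2*sqrt(-43 + 15)) = 9*(2*sqrt(-28)) = 9*(2*(2*I*sqrt(7))) = 9*(4*I*sqrt(7)) = 36*I*sqrt(7)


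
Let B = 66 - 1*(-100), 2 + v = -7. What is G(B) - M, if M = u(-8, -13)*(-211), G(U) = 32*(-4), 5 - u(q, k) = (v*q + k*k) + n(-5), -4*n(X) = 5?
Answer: -198641/4 ≈ -49660.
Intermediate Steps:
n(X) = -5/4 (n(X) = -¼*5 = -5/4)
v = -9 (v = -2 - 7 = -9)
B = 166 (B = 66 + 100 = 166)
u(q, k) = 25/4 - k² + 9*q (u(q, k) = 5 - ((-9*q + k*k) - 5/4) = 5 - ((-9*q + k²) - 5/4) = 5 - ((k² - 9*q) - 5/4) = 5 - (-5/4 + k² - 9*q) = 5 + (5/4 - k² + 9*q) = 25/4 - k² + 9*q)
G(U) = -128
M = 198129/4 (M = (25/4 - 1*(-13)² + 9*(-8))*(-211) = (25/4 - 1*169 - 72)*(-211) = (25/4 - 169 - 72)*(-211) = -939/4*(-211) = 198129/4 ≈ 49532.)
G(B) - M = -128 - 1*198129/4 = -128 - 198129/4 = -198641/4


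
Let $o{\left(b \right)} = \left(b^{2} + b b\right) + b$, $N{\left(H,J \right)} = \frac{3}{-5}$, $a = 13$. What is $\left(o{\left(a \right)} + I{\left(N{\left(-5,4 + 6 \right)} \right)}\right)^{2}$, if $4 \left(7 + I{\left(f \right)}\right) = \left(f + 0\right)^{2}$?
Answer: $\frac{1183979281}{10000} \approx 1.184 \cdot 10^{5}$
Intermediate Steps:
$N{\left(H,J \right)} = - \frac{3}{5}$ ($N{\left(H,J \right)} = 3 \left(- \frac{1}{5}\right) = - \frac{3}{5}$)
$o{\left(b \right)} = b + 2 b^{2}$ ($o{\left(b \right)} = \left(b^{2} + b^{2}\right) + b = 2 b^{2} + b = b + 2 b^{2}$)
$I{\left(f \right)} = -7 + \frac{f^{2}}{4}$ ($I{\left(f \right)} = -7 + \frac{\left(f + 0\right)^{2}}{4} = -7 + \frac{f^{2}}{4}$)
$\left(o{\left(a \right)} + I{\left(N{\left(-5,4 + 6 \right)} \right)}\right)^{2} = \left(13 \left(1 + 2 \cdot 13\right) - \left(7 - \frac{\left(- \frac{3}{5}\right)^{2}}{4}\right)\right)^{2} = \left(13 \left(1 + 26\right) + \left(-7 + \frac{1}{4} \cdot \frac{9}{25}\right)\right)^{2} = \left(13 \cdot 27 + \left(-7 + \frac{9}{100}\right)\right)^{2} = \left(351 - \frac{691}{100}\right)^{2} = \left(\frac{34409}{100}\right)^{2} = \frac{1183979281}{10000}$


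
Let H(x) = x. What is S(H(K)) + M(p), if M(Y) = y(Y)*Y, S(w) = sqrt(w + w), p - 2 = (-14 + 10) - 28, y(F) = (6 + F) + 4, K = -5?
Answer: 600 + I*sqrt(10) ≈ 600.0 + 3.1623*I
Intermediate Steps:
y(F) = 10 + F
p = -30 (p = 2 + ((-14 + 10) - 28) = 2 + (-4 - 28) = 2 - 32 = -30)
S(w) = sqrt(2)*sqrt(w) (S(w) = sqrt(2*w) = sqrt(2)*sqrt(w))
M(Y) = Y*(10 + Y) (M(Y) = (10 + Y)*Y = Y*(10 + Y))
S(H(K)) + M(p) = sqrt(2)*sqrt(-5) - 30*(10 - 30) = sqrt(2)*(I*sqrt(5)) - 30*(-20) = I*sqrt(10) + 600 = 600 + I*sqrt(10)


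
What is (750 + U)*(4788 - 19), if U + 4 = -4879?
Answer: -19710277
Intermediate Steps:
U = -4883 (U = -4 - 4879 = -4883)
(750 + U)*(4788 - 19) = (750 - 4883)*(4788 - 19) = -4133*4769 = -19710277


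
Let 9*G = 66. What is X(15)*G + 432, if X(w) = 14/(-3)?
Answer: 3580/9 ≈ 397.78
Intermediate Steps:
G = 22/3 (G = (⅑)*66 = 22/3 ≈ 7.3333)
X(w) = -14/3 (X(w) = 14*(-⅓) = -14/3)
X(15)*G + 432 = -14/3*22/3 + 432 = -308/9 + 432 = 3580/9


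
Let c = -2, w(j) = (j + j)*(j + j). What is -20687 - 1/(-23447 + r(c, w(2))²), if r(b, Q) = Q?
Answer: -479752216/23191 ≈ -20687.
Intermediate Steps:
w(j) = 4*j² (w(j) = (2*j)*(2*j) = 4*j²)
-20687 - 1/(-23447 + r(c, w(2))²) = -20687 - 1/(-23447 + (4*2²)²) = -20687 - 1/(-23447 + (4*4)²) = -20687 - 1/(-23447 + 16²) = -20687 - 1/(-23447 + 256) = -20687 - 1/(-23191) = -20687 - 1*(-1/23191) = -20687 + 1/23191 = -479752216/23191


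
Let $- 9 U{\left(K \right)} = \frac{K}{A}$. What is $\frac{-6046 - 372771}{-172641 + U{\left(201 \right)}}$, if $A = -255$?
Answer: $\frac{289795005}{132070298} \approx 2.1942$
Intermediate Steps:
$U{\left(K \right)} = \frac{K}{2295}$ ($U{\left(K \right)} = - \frac{K \frac{1}{-255}}{9} = - \frac{K \left(- \frac{1}{255}\right)}{9} = - \frac{\left(- \frac{1}{255}\right) K}{9} = \frac{K}{2295}$)
$\frac{-6046 - 372771}{-172641 + U{\left(201 \right)}} = \frac{-6046 - 372771}{-172641 + \frac{1}{2295} \cdot 201} = - \frac{378817}{-172641 + \frac{67}{765}} = - \frac{378817}{- \frac{132070298}{765}} = \left(-378817\right) \left(- \frac{765}{132070298}\right) = \frac{289795005}{132070298}$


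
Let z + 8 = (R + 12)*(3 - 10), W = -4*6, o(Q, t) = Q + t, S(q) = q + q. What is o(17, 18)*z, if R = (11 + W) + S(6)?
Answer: -2975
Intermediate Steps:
S(q) = 2*q
W = -24
R = -1 (R = (11 - 24) + 2*6 = -13 + 12 = -1)
z = -85 (z = -8 + (-1 + 12)*(3 - 10) = -8 + 11*(-7) = -8 - 77 = -85)
o(17, 18)*z = (17 + 18)*(-85) = 35*(-85) = -2975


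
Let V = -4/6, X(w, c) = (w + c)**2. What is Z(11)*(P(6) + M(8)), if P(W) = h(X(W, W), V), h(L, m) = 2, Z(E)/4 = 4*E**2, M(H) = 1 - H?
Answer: -9680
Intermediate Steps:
X(w, c) = (c + w)**2
V = -2/3 (V = -4*1/6 = -2/3 ≈ -0.66667)
Z(E) = 16*E**2 (Z(E) = 4*(4*E**2) = 16*E**2)
P(W) = 2
Z(11)*(P(6) + M(8)) = (16*11**2)*(2 + (1 - 1*8)) = (16*121)*(2 + (1 - 8)) = 1936*(2 - 7) = 1936*(-5) = -9680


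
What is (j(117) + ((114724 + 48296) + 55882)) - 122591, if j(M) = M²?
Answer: 110000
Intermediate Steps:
(j(117) + ((114724 + 48296) + 55882)) - 122591 = (117² + ((114724 + 48296) + 55882)) - 122591 = (13689 + (163020 + 55882)) - 122591 = (13689 + 218902) - 122591 = 232591 - 122591 = 110000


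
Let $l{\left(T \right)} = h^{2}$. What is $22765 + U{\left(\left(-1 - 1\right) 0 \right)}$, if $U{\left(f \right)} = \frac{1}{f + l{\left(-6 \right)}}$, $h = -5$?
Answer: $\frac{569126}{25} \approx 22765.0$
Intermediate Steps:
$l{\left(T \right)} = 25$ ($l{\left(T \right)} = \left(-5\right)^{2} = 25$)
$U{\left(f \right)} = \frac{1}{25 + f}$ ($U{\left(f \right)} = \frac{1}{f + 25} = \frac{1}{25 + f}$)
$22765 + U{\left(\left(-1 - 1\right) 0 \right)} = 22765 + \frac{1}{25 + \left(-1 - 1\right) 0} = 22765 + \frac{1}{25 - 0} = 22765 + \frac{1}{25 + 0} = 22765 + \frac{1}{25} = \frac{569126}{25}$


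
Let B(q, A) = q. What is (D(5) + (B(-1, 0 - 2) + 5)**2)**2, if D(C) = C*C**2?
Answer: 19881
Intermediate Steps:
D(C) = C**3
(D(5) + (B(-1, 0 - 2) + 5)**2)**2 = (5**3 + (-1 + 5)**2)**2 = (125 + 4**2)**2 = (125 + 16)**2 = 141**2 = 19881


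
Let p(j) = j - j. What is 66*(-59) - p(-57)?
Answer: -3894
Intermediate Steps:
p(j) = 0
66*(-59) - p(-57) = 66*(-59) - 1*0 = -3894 + 0 = -3894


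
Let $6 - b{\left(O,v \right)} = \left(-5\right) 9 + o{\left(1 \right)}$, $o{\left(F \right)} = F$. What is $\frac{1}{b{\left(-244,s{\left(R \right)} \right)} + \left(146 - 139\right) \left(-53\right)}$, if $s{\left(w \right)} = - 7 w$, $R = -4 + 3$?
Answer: $- \frac{1}{321} \approx -0.0031153$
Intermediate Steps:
$R = -1$
$b{\left(O,v \right)} = 50$ ($b{\left(O,v \right)} = 6 - \left(\left(-5\right) 9 + 1\right) = 6 - \left(-45 + 1\right) = 6 - -44 = 6 + 44 = 50$)
$\frac{1}{b{\left(-244,s{\left(R \right)} \right)} + \left(146 - 139\right) \left(-53\right)} = \frac{1}{50 + \left(146 - 139\right) \left(-53\right)} = \frac{1}{50 + 7 \left(-53\right)} = \frac{1}{50 - 371} = \frac{1}{-321} = - \frac{1}{321}$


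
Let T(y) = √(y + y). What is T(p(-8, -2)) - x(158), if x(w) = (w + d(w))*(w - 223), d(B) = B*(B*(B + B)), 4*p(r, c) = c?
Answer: 512770830 + I ≈ 5.1277e+8 + 1.0*I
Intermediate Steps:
p(r, c) = c/4
d(B) = 2*B³ (d(B) = B*(B*(2*B)) = B*(2*B²) = 2*B³)
x(w) = (-223 + w)*(w + 2*w³) (x(w) = (w + 2*w³)*(w - 223) = (w + 2*w³)*(-223 + w) = (-223 + w)*(w + 2*w³))
T(y) = √2*√y (T(y) = √(2*y) = √2*√y)
T(p(-8, -2)) - x(158) = √2*√((¼)*(-2)) - 158*(-223 + 158 - 446*158² + 2*158³) = √2*√(-½) - 158*(-223 + 158 - 446*24964 + 2*3944312) = √2*(I*√2/2) - 158*(-223 + 158 - 11133944 + 7888624) = I - 158*(-3245385) = I - 1*(-512770830) = I + 512770830 = 512770830 + I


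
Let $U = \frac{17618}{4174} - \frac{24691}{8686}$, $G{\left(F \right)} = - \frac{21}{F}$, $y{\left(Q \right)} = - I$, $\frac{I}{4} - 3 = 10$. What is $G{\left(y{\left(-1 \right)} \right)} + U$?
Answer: $\frac{839946943}{471319732} \approx 1.7821$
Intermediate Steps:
$I = 52$ ($I = 12 + 4 \cdot 10 = 12 + 40 = 52$)
$y{\left(Q \right)} = -52$ ($y{\left(Q \right)} = \left(-1\right) 52 = -52$)
$U = \frac{24984857}{18127682}$ ($U = 17618 \cdot \frac{1}{4174} - \frac{24691}{8686} = \frac{8809}{2087} - \frac{24691}{8686} = \frac{24984857}{18127682} \approx 1.3783$)
$G{\left(y{\left(-1 \right)} \right)} + U = - \frac{21}{-52} + \frac{24984857}{18127682} = \left(-21\right) \left(- \frac{1}{52}\right) + \frac{24984857}{18127682} = \frac{21}{52} + \frac{24984857}{18127682} = \frac{839946943}{471319732}$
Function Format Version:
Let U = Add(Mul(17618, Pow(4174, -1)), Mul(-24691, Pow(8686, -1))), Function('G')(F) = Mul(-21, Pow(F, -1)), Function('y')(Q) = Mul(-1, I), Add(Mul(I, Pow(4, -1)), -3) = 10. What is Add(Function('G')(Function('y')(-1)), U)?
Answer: Rational(839946943, 471319732) ≈ 1.7821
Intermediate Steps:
I = 52 (I = Add(12, Mul(4, 10)) = Add(12, 40) = 52)
Function('y')(Q) = -52 (Function('y')(Q) = Mul(-1, 52) = -52)
U = Rational(24984857, 18127682) (U = Add(Mul(17618, Rational(1, 4174)), Mul(-24691, Rational(1, 8686))) = Add(Rational(8809, 2087), Rational(-24691, 8686)) = Rational(24984857, 18127682) ≈ 1.3783)
Add(Function('G')(Function('y')(-1)), U) = Add(Mul(-21, Pow(-52, -1)), Rational(24984857, 18127682)) = Add(Mul(-21, Rational(-1, 52)), Rational(24984857, 18127682)) = Add(Rational(21, 52), Rational(24984857, 18127682)) = Rational(839946943, 471319732)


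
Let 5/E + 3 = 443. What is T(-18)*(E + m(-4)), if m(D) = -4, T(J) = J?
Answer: 3159/44 ≈ 71.795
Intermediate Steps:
E = 1/88 (E = 5/(-3 + 443) = 5/440 = 5*(1/440) = 1/88 ≈ 0.011364)
T(-18)*(E + m(-4)) = -18*(1/88 - 4) = -18*(-351/88) = 3159/44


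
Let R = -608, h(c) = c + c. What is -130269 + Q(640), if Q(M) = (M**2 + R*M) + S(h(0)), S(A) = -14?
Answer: -109803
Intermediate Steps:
h(c) = 2*c
Q(M) = -14 + M**2 - 608*M (Q(M) = (M**2 - 608*M) - 14 = -14 + M**2 - 608*M)
-130269 + Q(640) = -130269 + (-14 + 640**2 - 608*640) = -130269 + (-14 + 409600 - 389120) = -130269 + 20466 = -109803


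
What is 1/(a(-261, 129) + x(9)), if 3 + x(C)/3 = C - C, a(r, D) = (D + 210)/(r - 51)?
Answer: -104/1049 ≈ -0.099142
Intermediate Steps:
a(r, D) = (210 + D)/(-51 + r)
x(C) = -9 (x(C) = -9 + 3*(C - C) = -9 + 3*0 = -9 + 0 = -9)
1/(a(-261, 129) + x(9)) = 1/((210 + 129)/(-51 - 261) - 9) = 1/(339/(-312) - 9) = 1/(-1/312*339 - 9) = 1/(-113/104 - 9) = 1/(-1049/104) = -104/1049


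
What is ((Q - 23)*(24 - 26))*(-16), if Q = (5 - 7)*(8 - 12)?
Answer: -480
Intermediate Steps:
Q = 8 (Q = -2*(-4) = 8)
((Q - 23)*(24 - 26))*(-16) = ((8 - 23)*(24 - 26))*(-16) = -15*(-2)*(-16) = 30*(-16) = -480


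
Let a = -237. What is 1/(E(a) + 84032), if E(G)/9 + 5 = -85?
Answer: 1/83222 ≈ 1.2016e-5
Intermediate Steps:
E(G) = -810 (E(G) = -45 + 9*(-85) = -45 - 765 = -810)
1/(E(a) + 84032) = 1/(-810 + 84032) = 1/83222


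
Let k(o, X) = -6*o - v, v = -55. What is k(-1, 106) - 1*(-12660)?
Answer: 12721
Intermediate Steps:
k(o, X) = 55 - 6*o (k(o, X) = -6*o - 1*(-55) = -6*o + 55 = 55 - 6*o)
k(-1, 106) - 1*(-12660) = (55 - 6*(-1)) - 1*(-12660) = (55 + 6) + 12660 = 61 + 12660 = 12721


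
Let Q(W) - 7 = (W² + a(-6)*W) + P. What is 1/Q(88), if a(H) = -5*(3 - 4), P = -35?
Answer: 1/8156 ≈ 0.00012261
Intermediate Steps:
a(H) = 5 (a(H) = -5*(-1) = 5)
Q(W) = -28 + W² + 5*W (Q(W) = 7 + ((W² + 5*W) - 35) = 7 + (-35 + W² + 5*W) = -28 + W² + 5*W)
1/Q(88) = 1/(-28 + 88² + 5*88) = 1/(-28 + 7744 + 440) = 1/8156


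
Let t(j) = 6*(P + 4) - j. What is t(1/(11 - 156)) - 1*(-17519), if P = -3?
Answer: 2541126/145 ≈ 17525.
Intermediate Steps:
t(j) = 6 - j (t(j) = 6*(-3 + 4) - j = 6*1 - j = 6 - j)
t(1/(11 - 156)) - 1*(-17519) = (6 - 1/(11 - 156)) - 1*(-17519) = (6 - 1/(-145)) + 17519 = (6 - 1*(-1/145)) + 17519 = (6 + 1/145) + 17519 = 871/145 + 17519 = 2541126/145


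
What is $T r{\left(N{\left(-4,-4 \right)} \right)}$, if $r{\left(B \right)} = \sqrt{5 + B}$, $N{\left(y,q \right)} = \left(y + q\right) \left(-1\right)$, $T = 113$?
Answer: $113 \sqrt{13} \approx 407.43$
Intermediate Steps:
$N{\left(y,q \right)} = - q - y$ ($N{\left(y,q \right)} = \left(q + y\right) \left(-1\right) = - q - y$)
$T r{\left(N{\left(-4,-4 \right)} \right)} = 113 \sqrt{5 - -8} = 113 \sqrt{5 + \left(4 + 4\right)} = 113 \sqrt{5 + 8} = 113 \sqrt{13}$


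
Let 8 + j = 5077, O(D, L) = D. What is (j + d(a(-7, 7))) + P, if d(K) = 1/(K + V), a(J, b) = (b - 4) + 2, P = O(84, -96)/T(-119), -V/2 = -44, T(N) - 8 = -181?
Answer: 81547502/16089 ≈ 5068.5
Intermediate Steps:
T(N) = -173 (T(N) = 8 - 181 = -173)
V = 88 (V = -2*(-44) = 88)
j = 5069 (j = -8 + 5077 = 5069)
P = -84/173 (P = 84/(-173) = 84*(-1/173) = -84/173 ≈ -0.48555)
a(J, b) = -2 + b (a(J, b) = (-4 + b) + 2 = -2 + b)
d(K) = 1/(88 + K) (d(K) = 1/(K + 88) = 1/(88 + K))
(j + d(a(-7, 7))) + P = (5069 + 1/(88 + (-2 + 7))) - 84/173 = (5069 + 1/(88 + 5)) - 84/173 = (5069 + 1/93) - 84/173 = 471418/93 - 84/173 = 81547502/16089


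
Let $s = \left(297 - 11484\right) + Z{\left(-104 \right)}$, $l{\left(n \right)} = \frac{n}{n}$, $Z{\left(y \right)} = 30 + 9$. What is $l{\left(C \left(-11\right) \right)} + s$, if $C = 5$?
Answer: $-11147$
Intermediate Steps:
$Z{\left(y \right)} = 39$
$l{\left(n \right)} = 1$
$s = -11148$ ($s = \left(297 - 11484\right) + 39 = -11187 + 39 = -11148$)
$l{\left(C \left(-11\right) \right)} + s = 1 - 11148 = -11147$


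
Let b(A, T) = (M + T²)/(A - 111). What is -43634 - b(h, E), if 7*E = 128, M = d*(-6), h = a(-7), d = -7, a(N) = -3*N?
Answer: -96203749/2205 ≈ -43630.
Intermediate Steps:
h = 21 (h = -3*(-7) = 21)
M = 42 (M = -7*(-6) = 42)
E = 128/7 (E = (⅐)*128 = 128/7 ≈ 18.286)
b(A, T) = (42 + T²)/(-111 + A) (b(A, T) = (42 + T²)/(A - 111) = (42 + T²)/(-111 + A))
-43634 - b(h, E) = -43634 - (42 + (128/7)²)/(-111 + 21) = -43634 - (42 + 16384/49)/(-90) = -43634 - (-1)*18442/(90*49) = -43634 - 1*(-9221/2205) = -43634 + 9221/2205 = -96203749/2205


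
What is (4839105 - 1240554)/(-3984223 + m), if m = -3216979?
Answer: -3598551/7201202 ≈ -0.49972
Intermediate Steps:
(4839105 - 1240554)/(-3984223 + m) = (4839105 - 1240554)/(-3984223 - 3216979) = 3598551/(-7201202) = 3598551*(-1/7201202) = -3598551/7201202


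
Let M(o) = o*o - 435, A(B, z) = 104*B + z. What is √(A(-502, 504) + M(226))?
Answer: I*√1063 ≈ 32.604*I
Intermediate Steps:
A(B, z) = z + 104*B
M(o) = -435 + o² (M(o) = o² - 435 = -435 + o²)
√(A(-502, 504) + M(226)) = √((504 + 104*(-502)) + (-435 + 226²)) = √((504 - 52208) + (-435 + 51076)) = √(-51704 + 50641) = √(-1063) = I*√1063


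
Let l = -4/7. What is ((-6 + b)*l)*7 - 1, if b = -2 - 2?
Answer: 39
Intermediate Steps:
l = -4/7 (l = -4*⅐ = -4/7 ≈ -0.57143)
b = -4
((-6 + b)*l)*7 - 1 = ((-6 - 4)*(-4/7))*7 - 1 = -10*(-4/7)*7 - 1 = (40/7)*7 - 1 = 40 - 1 = 39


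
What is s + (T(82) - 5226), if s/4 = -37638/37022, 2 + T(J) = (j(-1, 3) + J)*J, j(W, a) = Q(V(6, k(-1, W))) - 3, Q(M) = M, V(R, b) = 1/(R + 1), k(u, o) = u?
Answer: 162962220/129577 ≈ 1257.6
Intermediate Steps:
V(R, b) = 1/(1 + R)
j(W, a) = -20/7 (j(W, a) = 1/(1 + 6) - 3 = 1/7 - 3 = ⅐ - 3 = -20/7)
T(J) = -2 + J*(-20/7 + J) (T(J) = -2 + (-20/7 + J)*J = -2 + J*(-20/7 + J))
s = -75276/18511 (s = 4*(-37638/37022) = 4*(-37638*1/37022) = 4*(-18819/18511) = -75276/18511 ≈ -4.0666)
s + (T(82) - 5226) = -75276/18511 + ((-2 + 82² - 20/7*82) - 5226) = -75276/18511 + ((-2 + 6724 - 1640/7) - 5226) = -75276/18511 + (45414/7 - 5226) = -75276/18511 + 8832/7 = 162962220/129577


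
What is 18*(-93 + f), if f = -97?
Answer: -3420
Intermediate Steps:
18*(-93 + f) = 18*(-93 - 97) = 18*(-190) = -3420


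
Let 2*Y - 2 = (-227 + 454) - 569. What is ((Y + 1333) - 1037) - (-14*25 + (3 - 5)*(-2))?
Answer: 472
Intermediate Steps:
Y = -170 (Y = 1 + ((-227 + 454) - 569)/2 = 1 + (227 - 569)/2 = 1 + (1/2)*(-342) = 1 - 171 = -170)
((Y + 1333) - 1037) - (-14*25 + (3 - 5)*(-2)) = ((-170 + 1333) - 1037) - (-14*25 + (3 - 5)*(-2)) = (1163 - 1037) - (-350 - 2*(-2)) = 126 - (-350 + 4) = 126 - 1*(-346) = 126 + 346 = 472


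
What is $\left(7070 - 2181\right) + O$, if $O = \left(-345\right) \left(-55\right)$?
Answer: $23864$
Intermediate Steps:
$O = 18975$
$\left(7070 - 2181\right) + O = \left(7070 - 2181\right) + 18975 = 4889 + 18975 = 23864$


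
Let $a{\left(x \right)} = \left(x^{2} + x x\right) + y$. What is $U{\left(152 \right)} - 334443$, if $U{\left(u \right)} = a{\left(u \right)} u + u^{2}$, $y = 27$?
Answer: $6716381$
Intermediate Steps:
$a{\left(x \right)} = 27 + 2 x^{2}$ ($a{\left(x \right)} = \left(x^{2} + x x\right) + 27 = \left(x^{2} + x^{2}\right) + 27 = 2 x^{2} + 27 = 27 + 2 x^{2}$)
$U{\left(u \right)} = u^{2} + u \left(27 + 2 u^{2}\right)$ ($U{\left(u \right)} = \left(27 + 2 u^{2}\right) u + u^{2} = u \left(27 + 2 u^{2}\right) + u^{2} = u^{2} + u \left(27 + 2 u^{2}\right)$)
$U{\left(152 \right)} - 334443 = 152 \left(27 + 152 + 2 \cdot 152^{2}\right) - 334443 = 152 \left(27 + 152 + 2 \cdot 23104\right) - 334443 = 152 \left(27 + 152 + 46208\right) - 334443 = 152 \cdot 46387 - 334443 = 7050824 - 334443 = 6716381$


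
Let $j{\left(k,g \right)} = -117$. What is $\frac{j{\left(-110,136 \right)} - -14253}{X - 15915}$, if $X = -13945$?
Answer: $- \frac{3534}{7465} \approx -0.47341$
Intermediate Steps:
$\frac{j{\left(-110,136 \right)} - -14253}{X - 15915} = \frac{-117 - -14253}{-13945 - 15915} = \frac{-117 + 14253}{-29860} = 14136 \left(- \frac{1}{29860}\right) = - \frac{3534}{7465}$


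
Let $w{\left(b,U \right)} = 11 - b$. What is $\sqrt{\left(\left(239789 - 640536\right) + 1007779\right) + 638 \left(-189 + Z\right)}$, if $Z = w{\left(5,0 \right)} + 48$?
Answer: $3 \sqrt{57878} \approx 721.74$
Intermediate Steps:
$Z = 54$ ($Z = \left(11 - 5\right) + 48 = 6 + 48 = 54$)
$\sqrt{\left(\left(239789 - 640536\right) + 1007779\right) + 638 \left(-189 + Z\right)} = \sqrt{\left(\left(239789 - 640536\right) + 1007779\right) + 638 \left(-189 + 54\right)} = \sqrt{\left(-400747 + 1007779\right) + 638 \left(-135\right)} = \sqrt{607032 - 86130} = \sqrt{520902} = 3 \sqrt{57878}$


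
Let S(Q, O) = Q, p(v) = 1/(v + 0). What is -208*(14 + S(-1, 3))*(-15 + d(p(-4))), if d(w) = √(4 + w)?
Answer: 40560 - 1352*√15 ≈ 35324.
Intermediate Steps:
p(v) = 1/v
-208*(14 + S(-1, 3))*(-15 + d(p(-4))) = -208*(14 - 1)*(-15 + √(4 + 1/(-4))) = -2704*(-15 + √(4 - ¼)) = -2704*(-15 + √(15/4)) = -2704*(-15 + √15/2) = -208*(-195 + 13*√15/2) = 40560 - 1352*√15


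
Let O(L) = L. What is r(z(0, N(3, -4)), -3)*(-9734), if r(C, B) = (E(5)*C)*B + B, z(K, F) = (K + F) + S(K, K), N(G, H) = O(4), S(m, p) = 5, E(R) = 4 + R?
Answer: 2394564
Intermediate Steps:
N(G, H) = 4
z(K, F) = 5 + F + K (z(K, F) = (K + F) + 5 = (F + K) + 5 = 5 + F + K)
r(C, B) = B + 9*B*C (r(C, B) = ((4 + 5)*C)*B + B = (9*C)*B + B = 9*B*C + B = B + 9*B*C)
r(z(0, N(3, -4)), -3)*(-9734) = -3*(1 + 9*(5 + 4 + 0))*(-9734) = -3*(1 + 9*9)*(-9734) = -3*(1 + 81)*(-9734) = -3*82*(-9734) = -246*(-9734) = 2394564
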